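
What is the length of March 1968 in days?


March 1968

31 days


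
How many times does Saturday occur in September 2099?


September 2099 has 30 days
Anchor: Jan 1, 2099. With p = 2099 - 1 = 2098: (p + p//4 - p//100 + p//400) mod 7 = (2098 + 524 - 20 + 5) mod 7 = 2607 mod 7 = 3 -> Thursday (Mon=0 ... Sun=6)
Days before September (Jan-Aug): 243; September 1 index = (3 + 243) mod 7 = 1 -> Tuesday
First Saturday is September 5
Saturdays: 5, 12, 19, 26

4 Saturdays


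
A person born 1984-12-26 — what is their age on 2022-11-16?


Birth: 1984-12-26
Reference: 2022-11-16
Year difference: 2022 - 1984 = 38
Birthday not yet reached in 2022, subtract 1

37 years old


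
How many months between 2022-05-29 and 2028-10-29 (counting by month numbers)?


From May 2022 to October 2028
6 years * 12 = 72 months, plus 5 months = 77

77 months


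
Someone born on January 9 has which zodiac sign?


Date: January 9
Conventional tropical zodiac dates: Capricorn from December 22 onward; Aquarius starts January 20
January 9 falls within the Capricorn range

Capricorn


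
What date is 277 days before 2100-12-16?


Start: 2100-12-16, subtract 277 days
Back 16 days from December 16 reaches November 30, 2100 -> 261 left
November 2100 has 30 days -> back to October 31, 2100 -> 231 left
October 2100 has 31 days -> back to September 30, 2100 -> 200 left
September 2100 has 30 days -> back to August 31, 2100 -> 170 left
August 2100 has 31 days -> back to July 31, 2100 -> 139 left
July 2100 has 31 days -> back to June 30, 2100 -> 108 left
June 2100 has 30 days -> back to May 31, 2100 -> 78 left
May 2100 has 31 days -> back to April 30, 2100 -> 47 left
April 2100 has 30 days -> back to March 31, 2100 -> 17 left
March 2100: 31 - 17 = 14 -> lands on March 14

Result: 2100-03-14


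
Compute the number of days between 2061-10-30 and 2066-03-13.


From 2061-10-30 to 2066-03-13
2061-10-30: days before October = 31 + 28 + 31 + 30 + 31 + 30 + 31 + 31 + 30 = 273 (2061 is not a leap year); day of year = 273 + 30 = 303
2066-03-13: days before March = 31 + 28 = 59 (2066 is not a leap year); day of year = 59 + 13 = 72
Rest of 2061: 365 - 303 = 62
Full years 2062 (365), 2063 (365), 2064 (366), 2065 (365): 1461
Total = 62 + 1461 + 72 = 1595

1595 days


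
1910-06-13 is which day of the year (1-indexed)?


Date: June 13, 1910
Days in months 1 through 5: 151
Plus 13 days in June

Day of year: 164


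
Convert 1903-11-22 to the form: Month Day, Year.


ISO 1903-11-22 parses as year=1903, month=11, day=22
Month 11 -> November

November 22, 1903


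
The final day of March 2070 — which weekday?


March 2070 has 31 days
Anchor: Jan 1, 2070. With p = 2070 - 1 = 2069: (p + p//4 - p//100 + p//400) mod 7 = (2069 + 517 - 20 + 5) mod 7 = 2571 mod 7 = 2 -> Wednesday (Mon=0 ... Sun=6)
Days before March (Jan-Feb): 59; March 1 index = (2 + 59) mod 7 = 5 -> Saturday
Last day offset: 31 - 1 = 30 days
Weekday index = (5 + 30) mod 7 = 0

Monday, March 31


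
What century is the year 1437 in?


Century = (year - 1) // 100 + 1
= (1437 - 1) // 100 + 1
= 1436 // 100 + 1
= 14 + 1

15th century


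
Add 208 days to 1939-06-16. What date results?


Start: 1939-06-16, add 208 days
June 1939 has 30 days: 30 - 16 = 14 days to June 30 -> 194 left
July 1939 has 31 days -> 163 left
August 1939 has 31 days -> 132 left
September 1939 has 30 days -> 102 left
October 1939 has 31 days -> 71 left
November 1939 has 30 days -> 41 left
December 1939 has 31 days -> 10 left
January 1940: 10 <= 31 -> lands on January 10

Result: 1940-01-10


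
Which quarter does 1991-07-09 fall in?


Month: July (month 7)
Q1: Jan-Mar, Q2: Apr-Jun, Q3: Jul-Sep, Q4: Oct-Dec

Q3


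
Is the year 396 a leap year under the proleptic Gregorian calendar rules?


Gregorian leap year rule: divisible by 4, but not by 100, unless also by 400.
396 is divisible by 4 but not 100 -> leap year

Yes


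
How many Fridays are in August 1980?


August 1980 has 31 days
Anchor: Jan 1, 1980. With p = 1980 - 1 = 1979: (p + p//4 - p//100 + p//400) mod 7 = (1979 + 494 - 19 + 4) mod 7 = 2458 mod 7 = 1 -> Tuesday (Mon=0 ... Sun=6)
Days before August (Jan-Jul): 213; August 1 index = (1 + 213) mod 7 = 4 -> Friday
First Friday is August 1
Fridays: 1, 8, 15, 22, 29

5 Fridays


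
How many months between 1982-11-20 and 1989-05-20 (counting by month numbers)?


From November 1982 to May 1989
7 years * 12 = 84 months, minus 6 months = 78

78 months


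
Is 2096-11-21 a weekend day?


Anchor: Jan 1, 2096. With p = 2096 - 1 = 2095: (p + p//4 - p//100 + p//400) mod 7 = (2095 + 523 - 20 + 5) mod 7 = 2603 mod 7 = 6 -> Sunday (Mon=0 ... Sun=6)
Day of year: 326; offset = 325
Weekday index = (6 + 325) mod 7 = 2 -> Wednesday
Weekend days: Saturday, Sunday

No


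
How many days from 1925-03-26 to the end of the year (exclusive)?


Day of year: 85 of 365
Remaining = 365 - 85

280 days


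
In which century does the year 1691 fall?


Century = (year - 1) // 100 + 1
= (1691 - 1) // 100 + 1
= 1690 // 100 + 1
= 16 + 1

17th century


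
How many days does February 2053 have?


February 2053 (leap year: no)

28 days


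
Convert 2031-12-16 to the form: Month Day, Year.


ISO 2031-12-16 parses as year=2031, month=12, day=16
Month 12 -> December

December 16, 2031


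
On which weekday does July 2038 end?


July 2038 has 31 days
Anchor: Jan 1, 2038. With p = 2038 - 1 = 2037: (p + p//4 - p//100 + p//400) mod 7 = (2037 + 509 - 20 + 5) mod 7 = 2531 mod 7 = 4 -> Friday (Mon=0 ... Sun=6)
Days before July (Jan-Jun): 181; July 1 index = (4 + 181) mod 7 = 3 -> Thursday
Last day offset: 31 - 1 = 30 days
Weekday index = (3 + 30) mod 7 = 5

Saturday, July 31


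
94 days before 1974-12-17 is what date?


Start: 1974-12-17, subtract 94 days
Back 17 days from December 17 reaches November 30, 1974 -> 77 left
November 1974 has 30 days -> back to October 31, 1974 -> 47 left
October 1974 has 31 days -> back to September 30, 1974 -> 16 left
September 1974: 30 - 16 = 14 -> lands on September 14

Result: 1974-09-14


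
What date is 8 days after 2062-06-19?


Start: 2062-06-19, add 8 days
June 2062 has 30 days; 19 + 8 = 27 stays within June

Result: 2062-06-27


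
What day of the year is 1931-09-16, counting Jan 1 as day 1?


Date: September 16, 1931
Days in months 1 through 8: 243
Plus 16 days in September

Day of year: 259


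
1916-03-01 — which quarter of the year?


Month: March (month 3)
Q1: Jan-Mar, Q2: Apr-Jun, Q3: Jul-Sep, Q4: Oct-Dec

Q1


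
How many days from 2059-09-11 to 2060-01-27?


From 2059-09-11 to 2060-01-27
2059-09-11: days before September = 31 + 28 + 31 + 30 + 31 + 30 + 31 + 31 = 243 (2059 is not a leap year); day of year = 243 + 11 = 254
2060-01-27: day of year = 27
Rest of 2059: 365 - 254 = 111
Total = 111 + 27 = 138

138 days


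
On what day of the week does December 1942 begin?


Target: December 1, 1942
Anchor: Jan 1, 1942. With p = 1942 - 1 = 1941: (p + p//4 - p//100 + p//400) mod 7 = (1941 + 485 - 19 + 4) mod 7 = 2411 mod 7 = 3 -> Thursday (Mon=0 ... Sun=6)
Days before December (Jan-Nov): 334 days
Weekday index = (3 + 334) mod 7 = 1

Tuesday


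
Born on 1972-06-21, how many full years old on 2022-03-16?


Birth: 1972-06-21
Reference: 2022-03-16
Year difference: 2022 - 1972 = 50
Birthday not yet reached in 2022, subtract 1

49 years old


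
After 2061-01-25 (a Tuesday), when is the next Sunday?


Current: Tuesday
Target: Sunday
Days ahead: 5

Next Sunday: 2061-01-30


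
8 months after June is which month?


June is month 6
6 + 8 = 14; wrap: 14 - 12 = 2

February


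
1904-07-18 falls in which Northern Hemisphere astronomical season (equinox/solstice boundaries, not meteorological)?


Date: July 18
Astronomical Summer (approx.; exact equinox/solstice day varies by year): June 21 to September 21
July 18 falls within the Summer window

Summer


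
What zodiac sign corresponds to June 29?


Date: June 29
Conventional tropical zodiac dates: Cancer from June 21 onward; Leo starts July 23
June 29 falls within the Cancer range

Cancer


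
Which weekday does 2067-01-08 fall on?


Date: January 8, 2067
Anchor: Jan 1, 2067. With p = 2067 - 1 = 2066: (p + p//4 - p//100 + p//400) mod 7 = (2066 + 516 - 20 + 5) mod 7 = 2567 mod 7 = 5 -> Saturday (Mon=0 ... Sun=6)
Days into year = 8 - 1 = 7
Weekday index = (5 + 7) mod 7 = 5

Day of the week: Saturday


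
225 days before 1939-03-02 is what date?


Start: 1939-03-02, subtract 225 days
Back 2 days from March 2 reaches February 28, 1939 -> 223 left
February 1939 has 28 days -> back to January 31, 1939 -> 195 left
January 1939 has 31 days -> back to December 31, 1938 -> 164 left
December 1938 has 31 days -> back to November 30, 1938 -> 133 left
November 1938 has 30 days -> back to October 31, 1938 -> 103 left
October 1938 has 31 days -> back to September 30, 1938 -> 72 left
September 1938 has 30 days -> back to August 31, 1938 -> 42 left
August 1938 has 31 days -> back to July 31, 1938 -> 11 left
July 1938: 31 - 11 = 20 -> lands on July 20

Result: 1938-07-20


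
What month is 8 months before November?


November is month 11
11 - 8 = 3

March


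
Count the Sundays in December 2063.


December 2063 has 31 days
Anchor: Jan 1, 2063. With p = 2063 - 1 = 2062: (p + p//4 - p//100 + p//400) mod 7 = (2062 + 515 - 20 + 5) mod 7 = 2562 mod 7 = 0 -> Monday (Mon=0 ... Sun=6)
Days before December (Jan-Nov): 334; December 1 index = (0 + 334) mod 7 = 5 -> Saturday
First Sunday is December 2
Sundays: 2, 9, 16, 23, 30

5 Sundays


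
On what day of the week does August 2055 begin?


Target: August 1, 2055
Anchor: Jan 1, 2055. With p = 2055 - 1 = 2054: (p + p//4 - p//100 + p//400) mod 7 = (2054 + 513 - 20 + 5) mod 7 = 2552 mod 7 = 4 -> Friday (Mon=0 ... Sun=6)
Days before August (Jan-Jul): 212 days
Weekday index = (4 + 212) mod 7 = 6

Sunday


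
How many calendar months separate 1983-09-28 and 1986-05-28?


From September 1983 to May 1986
3 years * 12 = 36 months, minus 4 months = 32

32 months


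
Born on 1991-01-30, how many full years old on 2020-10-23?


Birth: 1991-01-30
Reference: 2020-10-23
Year difference: 2020 - 1991 = 29

29 years old


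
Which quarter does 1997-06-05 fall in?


Month: June (month 6)
Q1: Jan-Mar, Q2: Apr-Jun, Q3: Jul-Sep, Q4: Oct-Dec

Q2


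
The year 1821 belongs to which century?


Century = (year - 1) // 100 + 1
= (1821 - 1) // 100 + 1
= 1820 // 100 + 1
= 18 + 1

19th century


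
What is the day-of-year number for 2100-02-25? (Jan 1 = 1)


Date: February 25, 2100
Days in months 1 through 1: 31
Plus 25 days in February

Day of year: 56


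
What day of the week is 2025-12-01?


Date: December 1, 2025
Anchor: Jan 1, 2025. With p = 2025 - 1 = 2024: (p + p//4 - p//100 + p//400) mod 7 = (2024 + 506 - 20 + 5) mod 7 = 2515 mod 7 = 2 -> Wednesday (Mon=0 ... Sun=6)
Days before December (Jan-Nov): 334; offset = 334 + 1 - 1 = 334
Weekday index = (2 + 334) mod 7 = 0

Day of the week: Monday


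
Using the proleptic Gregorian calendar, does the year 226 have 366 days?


Gregorian leap year rule: divisible by 4, but not by 100, unless also by 400.
226 is not divisible by 4 -> not a leap year

No


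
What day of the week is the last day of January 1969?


January 1969 has 31 days
Anchor: Jan 1, 1969. With p = 1969 - 1 = 1968: (p + p//4 - p//100 + p//400) mod 7 = (1968 + 492 - 19 + 4) mod 7 = 2445 mod 7 = 2 -> Wednesday (Mon=0 ... Sun=6)
January 1 is the anchor itself -> Wednesday
Last day offset: 31 - 1 = 30 days
Weekday index = (2 + 30) mod 7 = 4

Friday, January 31


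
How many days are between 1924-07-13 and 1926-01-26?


From 1924-07-13 to 1926-01-26
1924-07-13: days before July = 31 + 29 + 31 + 30 + 31 + 30 = 182 (1924 is a leap year); day of year = 182 + 13 = 195
1926-01-26: day of year = 26
Rest of 1924: 366 - 195 = 171
Full years 1925 (365): 365
Total = 171 + 365 + 26 = 562

562 days


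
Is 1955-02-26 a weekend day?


Anchor: Jan 1, 1955. With p = 1955 - 1 = 1954: (p + p//4 - p//100 + p//400) mod 7 = (1954 + 488 - 19 + 4) mod 7 = 2427 mod 7 = 5 -> Saturday (Mon=0 ... Sun=6)
Day of year: 57; offset = 56
Weekday index = (5 + 56) mod 7 = 5 -> Saturday
Weekend days: Saturday, Sunday

Yes


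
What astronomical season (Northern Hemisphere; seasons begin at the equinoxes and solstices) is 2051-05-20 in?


Date: May 20
Astronomical Spring (approx.; exact equinox/solstice day varies by year): March 20 to June 20
May 20 falls within the Spring window

Spring


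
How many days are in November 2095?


November 2095

30 days


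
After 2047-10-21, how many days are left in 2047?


Day of year: 294 of 365
Remaining = 365 - 294

71 days


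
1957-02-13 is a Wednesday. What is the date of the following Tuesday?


Current: Wednesday
Target: Tuesday
Days ahead: 6

Next Tuesday: 1957-02-19


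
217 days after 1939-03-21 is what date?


Start: 1939-03-21, add 217 days
March 1939 has 31 days: 31 - 21 = 10 days to March 31 -> 207 left
April 1939 has 30 days -> 177 left
May 1939 has 31 days -> 146 left
June 1939 has 30 days -> 116 left
July 1939 has 31 days -> 85 left
August 1939 has 31 days -> 54 left
September 1939 has 30 days -> 24 left
October 1939: 24 <= 31 -> lands on October 24

Result: 1939-10-24


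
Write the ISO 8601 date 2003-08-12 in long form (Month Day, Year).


ISO 2003-08-12 parses as year=2003, month=08, day=12
Month 8 -> August

August 12, 2003


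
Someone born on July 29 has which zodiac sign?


Date: July 29
Conventional tropical zodiac dates: Leo from July 23 onward; Virgo starts August 23
July 29 falls within the Leo range

Leo


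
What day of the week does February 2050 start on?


Target: February 1, 2050
Anchor: Jan 1, 2050. With p = 2050 - 1 = 2049: (p + p//4 - p//100 + p//400) mod 7 = (2049 + 512 - 20 + 5) mod 7 = 2546 mod 7 = 5 -> Saturday (Mon=0 ... Sun=6)
Days before February (Jan): 31 days
Weekday index = (5 + 31) mod 7 = 1

Tuesday


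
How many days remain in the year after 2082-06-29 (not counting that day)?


Day of year: 180 of 365
Remaining = 365 - 180

185 days


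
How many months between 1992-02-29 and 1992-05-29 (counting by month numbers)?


From February 1992 to May 1992
0 years * 12 = 0 months, plus 3 months = 3

3 months


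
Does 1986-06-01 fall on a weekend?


Anchor: Jan 1, 1986. With p = 1986 - 1 = 1985: (p + p//4 - p//100 + p//400) mod 7 = (1985 + 496 - 19 + 4) mod 7 = 2466 mod 7 = 2 -> Wednesday (Mon=0 ... Sun=6)
Day of year: 152; offset = 151
Weekday index = (2 + 151) mod 7 = 6 -> Sunday
Weekend days: Saturday, Sunday

Yes


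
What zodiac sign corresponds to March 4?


Date: March 4
Conventional tropical zodiac dates: Pisces from February 19 onward; Aries starts March 21
March 4 falls within the Pisces range

Pisces


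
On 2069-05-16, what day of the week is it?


Date: May 16, 2069
Anchor: Jan 1, 2069. With p = 2069 - 1 = 2068: (p + p//4 - p//100 + p//400) mod 7 = (2068 + 517 - 20 + 5) mod 7 = 2570 mod 7 = 1 -> Tuesday (Mon=0 ... Sun=6)
Days before May (Jan-Apr): 120; offset = 120 + 16 - 1 = 135
Weekday index = (1 + 135) mod 7 = 3

Day of the week: Thursday


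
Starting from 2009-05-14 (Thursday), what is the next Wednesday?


Current: Thursday
Target: Wednesday
Days ahead: 6

Next Wednesday: 2009-05-20


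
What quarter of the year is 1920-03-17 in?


Month: March (month 3)
Q1: Jan-Mar, Q2: Apr-Jun, Q3: Jul-Sep, Q4: Oct-Dec

Q1


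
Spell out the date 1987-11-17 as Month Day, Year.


ISO 1987-11-17 parses as year=1987, month=11, day=17
Month 11 -> November

November 17, 1987


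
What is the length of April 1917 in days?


April 1917

30 days


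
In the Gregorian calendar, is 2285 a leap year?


Gregorian leap year rule: divisible by 4, but not by 100, unless also by 400.
2285 is not divisible by 4 -> not a leap year

No


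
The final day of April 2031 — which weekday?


April 2031 has 30 days
Anchor: Jan 1, 2031. With p = 2031 - 1 = 2030: (p + p//4 - p//100 + p//400) mod 7 = (2030 + 507 - 20 + 5) mod 7 = 2522 mod 7 = 2 -> Wednesday (Mon=0 ... Sun=6)
Days before April (Jan-Mar): 90; April 1 index = (2 + 90) mod 7 = 1 -> Tuesday
Last day offset: 30 - 1 = 29 days
Weekday index = (1 + 29) mod 7 = 2

Wednesday, April 30


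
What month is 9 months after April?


April is month 4
4 + 9 = 13; wrap: 13 - 12 = 1

January


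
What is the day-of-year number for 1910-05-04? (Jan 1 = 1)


Date: May 4, 1910
Days in months 1 through 4: 120
Plus 4 days in May

Day of year: 124


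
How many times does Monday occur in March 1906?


March 1906 has 31 days
Anchor: Jan 1, 1906. With p = 1906 - 1 = 1905: (p + p//4 - p//100 + p//400) mod 7 = (1905 + 476 - 19 + 4) mod 7 = 2366 mod 7 = 0 -> Monday (Mon=0 ... Sun=6)
Days before March (Jan-Feb): 59; March 1 index = (0 + 59) mod 7 = 3 -> Thursday
First Monday is March 5
Mondays: 5, 12, 19, 26

4 Mondays


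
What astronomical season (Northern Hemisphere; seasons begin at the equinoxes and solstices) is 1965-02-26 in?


Date: February 26
Astronomical Winter (approx.; exact equinox/solstice day varies by year): December 21 to March 19
February 26 falls within the Winter window

Winter


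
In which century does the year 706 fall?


Century = (year - 1) // 100 + 1
= (706 - 1) // 100 + 1
= 705 // 100 + 1
= 7 + 1

8th century


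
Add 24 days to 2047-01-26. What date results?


Start: 2047-01-26, add 24 days
January 2047 has 31 days: 31 - 26 = 5 days to January 31 -> 19 left
February 2047: 19 <= 28 -> lands on February 19

Result: 2047-02-19


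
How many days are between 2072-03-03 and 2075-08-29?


From 2072-03-03 to 2075-08-29
2072-03-03: days before March = 31 + 29 = 60 (2072 is a leap year); day of year = 60 + 3 = 63
2075-08-29: days before August = 31 + 28 + 31 + 30 + 31 + 30 + 31 = 212 (2075 is not a leap year); day of year = 212 + 29 = 241
Rest of 2072: 366 - 63 = 303
Full years 2073 (365), 2074 (365): 730
Total = 303 + 730 + 241 = 1274

1274 days


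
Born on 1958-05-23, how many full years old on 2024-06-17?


Birth: 1958-05-23
Reference: 2024-06-17
Year difference: 2024 - 1958 = 66

66 years old


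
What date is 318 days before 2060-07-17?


Start: 2060-07-17, subtract 318 days
Back 17 days from July 17 reaches June 30, 2060 -> 301 left
June 2060 has 30 days -> back to May 31, 2060 -> 271 left
May 2060 has 31 days -> back to April 30, 2060 -> 240 left
April 2060 has 30 days -> back to March 31, 2060 -> 210 left
March 2060 has 31 days -> back to February 29, 2060 -> 179 left
February 2060 has 29 days -> back to January 31, 2060 -> 150 left
January 2060 has 31 days -> back to December 31, 2059 -> 119 left
December 2059 has 31 days -> back to November 30, 2059 -> 88 left
November 2059 has 30 days -> back to October 31, 2059 -> 58 left
October 2059 has 31 days -> back to September 30, 2059 -> 27 left
September 2059: 30 - 27 = 3 -> lands on September 3

Result: 2059-09-03


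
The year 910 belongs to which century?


Century = (year - 1) // 100 + 1
= (910 - 1) // 100 + 1
= 909 // 100 + 1
= 9 + 1

10th century


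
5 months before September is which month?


September is month 9
9 - 5 = 4

April


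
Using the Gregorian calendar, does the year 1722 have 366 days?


Gregorian leap year rule: divisible by 4, but not by 100, unless also by 400.
1722 is not divisible by 4 -> not a leap year

No


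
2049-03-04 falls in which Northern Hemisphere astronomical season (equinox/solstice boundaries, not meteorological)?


Date: March 4
Astronomical Winter (approx.; exact equinox/solstice day varies by year): December 21 to March 19
March 4 falls within the Winter window

Winter


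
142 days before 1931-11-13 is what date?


Start: 1931-11-13, subtract 142 days
Back 13 days from November 13 reaches October 31, 1931 -> 129 left
October 1931 has 31 days -> back to September 30, 1931 -> 98 left
September 1931 has 30 days -> back to August 31, 1931 -> 68 left
August 1931 has 31 days -> back to July 31, 1931 -> 37 left
July 1931 has 31 days -> back to June 30, 1931 -> 6 left
June 1931: 30 - 6 = 24 -> lands on June 24

Result: 1931-06-24


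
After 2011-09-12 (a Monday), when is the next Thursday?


Current: Monday
Target: Thursday
Days ahead: 3

Next Thursday: 2011-09-15


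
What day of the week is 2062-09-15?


Date: September 15, 2062
Anchor: Jan 1, 2062. With p = 2062 - 1 = 2061: (p + p//4 - p//100 + p//400) mod 7 = (2061 + 515 - 20 + 5) mod 7 = 2561 mod 7 = 6 -> Sunday (Mon=0 ... Sun=6)
Days before September (Jan-Aug): 243; offset = 243 + 15 - 1 = 257
Weekday index = (6 + 257) mod 7 = 4

Day of the week: Friday


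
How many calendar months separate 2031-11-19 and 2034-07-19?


From November 2031 to July 2034
3 years * 12 = 36 months, minus 4 months = 32

32 months


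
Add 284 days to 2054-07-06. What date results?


Start: 2054-07-06, add 284 days
July 2054 has 31 days: 31 - 6 = 25 days to July 31 -> 259 left
August 2054 has 31 days -> 228 left
September 2054 has 30 days -> 198 left
October 2054 has 31 days -> 167 left
November 2054 has 30 days -> 137 left
December 2054 has 31 days -> 106 left
January 2055 has 31 days -> 75 left
February 2055 has 28 days -> 47 left
March 2055 has 31 days -> 16 left
April 2055: 16 <= 30 -> lands on April 16

Result: 2055-04-16


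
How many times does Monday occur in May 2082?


May 2082 has 31 days
Anchor: Jan 1, 2082. With p = 2082 - 1 = 2081: (p + p//4 - p//100 + p//400) mod 7 = (2081 + 520 - 20 + 5) mod 7 = 2586 mod 7 = 3 -> Thursday (Mon=0 ... Sun=6)
Days before May (Jan-Apr): 120; May 1 index = (3 + 120) mod 7 = 4 -> Friday
First Monday is May 4
Mondays: 4, 11, 18, 25

4 Mondays


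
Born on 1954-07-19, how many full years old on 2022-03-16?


Birth: 1954-07-19
Reference: 2022-03-16
Year difference: 2022 - 1954 = 68
Birthday not yet reached in 2022, subtract 1

67 years old


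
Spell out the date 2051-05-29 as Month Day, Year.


ISO 2051-05-29 parses as year=2051, month=05, day=29
Month 5 -> May

May 29, 2051


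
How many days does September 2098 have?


September 2098

30 days


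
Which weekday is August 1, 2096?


Target: August 1, 2096
Anchor: Jan 1, 2096. With p = 2096 - 1 = 2095: (p + p//4 - p//100 + p//400) mod 7 = (2095 + 523 - 20 + 5) mod 7 = 2603 mod 7 = 6 -> Sunday (Mon=0 ... Sun=6)
Days before August (Jan-Jul): 213 days
Weekday index = (6 + 213) mod 7 = 2

Wednesday


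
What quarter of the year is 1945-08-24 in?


Month: August (month 8)
Q1: Jan-Mar, Q2: Apr-Jun, Q3: Jul-Sep, Q4: Oct-Dec

Q3


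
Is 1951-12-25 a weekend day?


Anchor: Jan 1, 1951. With p = 1951 - 1 = 1950: (p + p//4 - p//100 + p//400) mod 7 = (1950 + 487 - 19 + 4) mod 7 = 2422 mod 7 = 0 -> Monday (Mon=0 ... Sun=6)
Day of year: 359; offset = 358
Weekday index = (0 + 358) mod 7 = 1 -> Tuesday
Weekend days: Saturday, Sunday

No


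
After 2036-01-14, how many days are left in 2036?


Day of year: 14 of 366
Remaining = 366 - 14

352 days


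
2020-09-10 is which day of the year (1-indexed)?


Date: September 10, 2020
Days in months 1 through 8: 244
Plus 10 days in September

Day of year: 254


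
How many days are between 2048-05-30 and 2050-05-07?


From 2048-05-30 to 2050-05-07
2048-05-30: days before May = 31 + 29 + 31 + 30 = 121 (2048 is a leap year); day of year = 121 + 30 = 151
2050-05-07: days before May = 31 + 28 + 31 + 30 = 120 (2050 is not a leap year); day of year = 120 + 7 = 127
Rest of 2048: 366 - 151 = 215
Full years 2049 (365): 365
Total = 215 + 365 + 127 = 707

707 days


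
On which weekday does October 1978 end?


October 1978 has 31 days
Anchor: Jan 1, 1978. With p = 1978 - 1 = 1977: (p + p//4 - p//100 + p//400) mod 7 = (1977 + 494 - 19 + 4) mod 7 = 2456 mod 7 = 6 -> Sunday (Mon=0 ... Sun=6)
Days before October (Jan-Sep): 273; October 1 index = (6 + 273) mod 7 = 6 -> Sunday
Last day offset: 31 - 1 = 30 days
Weekday index = (6 + 30) mod 7 = 1

Tuesday, October 31


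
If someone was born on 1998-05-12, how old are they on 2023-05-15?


Birth: 1998-05-12
Reference: 2023-05-15
Year difference: 2023 - 1998 = 25

25 years old


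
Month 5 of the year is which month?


Month 5 of 12

May


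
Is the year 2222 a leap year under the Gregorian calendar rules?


Gregorian leap year rule: divisible by 4, but not by 100, unless also by 400.
2222 is not divisible by 4 -> not a leap year

No


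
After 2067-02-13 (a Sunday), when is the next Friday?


Current: Sunday
Target: Friday
Days ahead: 5

Next Friday: 2067-02-18


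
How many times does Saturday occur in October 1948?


October 1948 has 31 days
Anchor: Jan 1, 1948. With p = 1948 - 1 = 1947: (p + p//4 - p//100 + p//400) mod 7 = (1947 + 486 - 19 + 4) mod 7 = 2418 mod 7 = 3 -> Thursday (Mon=0 ... Sun=6)
Days before October (Jan-Sep): 274; October 1 index = (3 + 274) mod 7 = 4 -> Friday
First Saturday is October 2
Saturdays: 2, 9, 16, 23, 30

5 Saturdays


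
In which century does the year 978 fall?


Century = (year - 1) // 100 + 1
= (978 - 1) // 100 + 1
= 977 // 100 + 1
= 9 + 1

10th century


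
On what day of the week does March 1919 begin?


Target: March 1, 1919
Anchor: Jan 1, 1919. With p = 1919 - 1 = 1918: (p + p//4 - p//100 + p//400) mod 7 = (1918 + 479 - 19 + 4) mod 7 = 2382 mod 7 = 2 -> Wednesday (Mon=0 ... Sun=6)
Days before March (Jan-Feb): 59 days
Weekday index = (2 + 59) mod 7 = 5

Saturday


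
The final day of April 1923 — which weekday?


April 1923 has 30 days
Anchor: Jan 1, 1923. With p = 1923 - 1 = 1922: (p + p//4 - p//100 + p//400) mod 7 = (1922 + 480 - 19 + 4) mod 7 = 2387 mod 7 = 0 -> Monday (Mon=0 ... Sun=6)
Days before April (Jan-Mar): 90; April 1 index = (0 + 90) mod 7 = 6 -> Sunday
Last day offset: 30 - 1 = 29 days
Weekday index = (6 + 29) mod 7 = 0

Monday, April 30


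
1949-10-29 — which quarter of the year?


Month: October (month 10)
Q1: Jan-Mar, Q2: Apr-Jun, Q3: Jul-Sep, Q4: Oct-Dec

Q4


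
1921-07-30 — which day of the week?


Date: July 30, 1921
Anchor: Jan 1, 1921. With p = 1921 - 1 = 1920: (p + p//4 - p//100 + p//400) mod 7 = (1920 + 480 - 19 + 4) mod 7 = 2385 mod 7 = 5 -> Saturday (Mon=0 ... Sun=6)
Days before July (Jan-Jun): 181; offset = 181 + 30 - 1 = 210
Weekday index = (5 + 210) mod 7 = 5

Day of the week: Saturday


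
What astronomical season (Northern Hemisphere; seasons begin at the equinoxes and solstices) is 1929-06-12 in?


Date: June 12
Astronomical Spring (approx.; exact equinox/solstice day varies by year): March 20 to June 20
June 12 falls within the Spring window

Spring


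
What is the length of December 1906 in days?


December 1906

31 days


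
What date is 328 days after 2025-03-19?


Start: 2025-03-19, add 328 days
March 2025 has 31 days: 31 - 19 = 12 days to March 31 -> 316 left
April 2025 has 30 days -> 286 left
May 2025 has 31 days -> 255 left
June 2025 has 30 days -> 225 left
July 2025 has 31 days -> 194 left
August 2025 has 31 days -> 163 left
September 2025 has 30 days -> 133 left
October 2025 has 31 days -> 102 left
November 2025 has 30 days -> 72 left
December 2025 has 31 days -> 41 left
January 2026 has 31 days -> 10 left
February 2026: 10 <= 28 -> lands on February 10

Result: 2026-02-10


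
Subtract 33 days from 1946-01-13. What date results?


Start: 1946-01-13, subtract 33 days
Back 13 days from January 13 reaches December 31, 1945 -> 20 left
December 1945: 31 - 20 = 11 -> lands on December 11

Result: 1945-12-11


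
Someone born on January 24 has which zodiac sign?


Date: January 24
Conventional tropical zodiac dates: Aquarius from January 20 onward; Pisces starts February 19
January 24 falls within the Aquarius range

Aquarius


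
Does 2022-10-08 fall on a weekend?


Anchor: Jan 1, 2022. With p = 2022 - 1 = 2021: (p + p//4 - p//100 + p//400) mod 7 = (2021 + 505 - 20 + 5) mod 7 = 2511 mod 7 = 5 -> Saturday (Mon=0 ... Sun=6)
Day of year: 281; offset = 280
Weekday index = (5 + 280) mod 7 = 5 -> Saturday
Weekend days: Saturday, Sunday

Yes


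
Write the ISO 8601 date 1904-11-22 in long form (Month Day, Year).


ISO 1904-11-22 parses as year=1904, month=11, day=22
Month 11 -> November

November 22, 1904


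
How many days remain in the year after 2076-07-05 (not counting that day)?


Day of year: 187 of 366
Remaining = 366 - 187

179 days


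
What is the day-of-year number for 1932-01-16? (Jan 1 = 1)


Date: January 16, 1932
No months before January
Plus 16 days in January

Day of year: 16


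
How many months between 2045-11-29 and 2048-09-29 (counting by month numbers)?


From November 2045 to September 2048
3 years * 12 = 36 months, minus 2 months = 34

34 months


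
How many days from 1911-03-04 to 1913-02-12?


From 1911-03-04 to 1913-02-12
1911-03-04: days before March = 31 + 28 = 59 (1911 is not a leap year); day of year = 59 + 4 = 63
1913-02-12: days before February = 31; day of year = 31 + 12 = 43
Rest of 1911: 365 - 63 = 302
Full years 1912 (366): 366
Total = 302 + 366 + 43 = 711

711 days


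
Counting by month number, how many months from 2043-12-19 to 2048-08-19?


From December 2043 to August 2048
5 years * 12 = 60 months, minus 4 months = 56

56 months


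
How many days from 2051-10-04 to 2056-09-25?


From 2051-10-04 to 2056-09-25
2051-10-04: days before October = 31 + 28 + 31 + 30 + 31 + 30 + 31 + 31 + 30 = 273 (2051 is not a leap year); day of year = 273 + 4 = 277
2056-09-25: days before September = 31 + 29 + 31 + 30 + 31 + 30 + 31 + 31 = 244 (2056 is a leap year); day of year = 244 + 25 = 269
Rest of 2051: 365 - 277 = 88
Full years 2052 (366), 2053 (365), 2054 (365), 2055 (365): 1461
Total = 88 + 1461 + 269 = 1818

1818 days


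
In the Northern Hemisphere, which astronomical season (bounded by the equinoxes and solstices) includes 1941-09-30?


Date: September 30
Astronomical Autumn (approx.; exact equinox/solstice day varies by year): September 22 to December 20
September 30 falls within the Autumn window

Autumn


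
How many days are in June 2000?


June 2000

30 days


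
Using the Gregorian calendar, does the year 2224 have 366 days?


Gregorian leap year rule: divisible by 4, but not by 100, unless also by 400.
2224 is divisible by 4 but not 100 -> leap year

Yes


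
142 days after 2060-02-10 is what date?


Start: 2060-02-10, add 142 days
February 2060 has 29 days: 29 - 10 = 19 days to February 29 -> 123 left
March 2060 has 31 days -> 92 left
April 2060 has 30 days -> 62 left
May 2060 has 31 days -> 31 left
June 2060 has 30 days -> 1 left
July 2060: 1 <= 31 -> lands on July 1

Result: 2060-07-01


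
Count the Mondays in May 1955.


May 1955 has 31 days
Anchor: Jan 1, 1955. With p = 1955 - 1 = 1954: (p + p//4 - p//100 + p//400) mod 7 = (1954 + 488 - 19 + 4) mod 7 = 2427 mod 7 = 5 -> Saturday (Mon=0 ... Sun=6)
Days before May (Jan-Apr): 120; May 1 index = (5 + 120) mod 7 = 6 -> Sunday
First Monday is May 2
Mondays: 2, 9, 16, 23, 30

5 Mondays


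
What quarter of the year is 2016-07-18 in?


Month: July (month 7)
Q1: Jan-Mar, Q2: Apr-Jun, Q3: Jul-Sep, Q4: Oct-Dec

Q3


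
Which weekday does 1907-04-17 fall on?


Date: April 17, 1907
Anchor: Jan 1, 1907. With p = 1907 - 1 = 1906: (p + p//4 - p//100 + p//400) mod 7 = (1906 + 476 - 19 + 4) mod 7 = 2367 mod 7 = 1 -> Tuesday (Mon=0 ... Sun=6)
Days before April (Jan-Mar): 90; offset = 90 + 17 - 1 = 106
Weekday index = (1 + 106) mod 7 = 2

Day of the week: Wednesday


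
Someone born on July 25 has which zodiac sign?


Date: July 25
Conventional tropical zodiac dates: Leo from July 23 onward; Virgo starts August 23
July 25 falls within the Leo range

Leo


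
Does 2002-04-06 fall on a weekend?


Anchor: Jan 1, 2002. With p = 2002 - 1 = 2001: (p + p//4 - p//100 + p//400) mod 7 = (2001 + 500 - 20 + 5) mod 7 = 2486 mod 7 = 1 -> Tuesday (Mon=0 ... Sun=6)
Day of year: 96; offset = 95
Weekday index = (1 + 95) mod 7 = 5 -> Saturday
Weekend days: Saturday, Sunday

Yes


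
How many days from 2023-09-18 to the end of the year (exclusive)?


Day of year: 261 of 365
Remaining = 365 - 261

104 days


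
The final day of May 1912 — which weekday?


May 1912 has 31 days
Anchor: Jan 1, 1912. With p = 1912 - 1 = 1911: (p + p//4 - p//100 + p//400) mod 7 = (1911 + 477 - 19 + 4) mod 7 = 2373 mod 7 = 0 -> Monday (Mon=0 ... Sun=6)
Days before May (Jan-Apr): 121; May 1 index = (0 + 121) mod 7 = 2 -> Wednesday
Last day offset: 31 - 1 = 30 days
Weekday index = (2 + 30) mod 7 = 4

Friday, May 31


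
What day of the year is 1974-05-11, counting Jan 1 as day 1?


Date: May 11, 1974
Days in months 1 through 4: 120
Plus 11 days in May

Day of year: 131


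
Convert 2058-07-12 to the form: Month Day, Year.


ISO 2058-07-12 parses as year=2058, month=07, day=12
Month 7 -> July

July 12, 2058


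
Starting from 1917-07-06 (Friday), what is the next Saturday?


Current: Friday
Target: Saturday
Days ahead: 1

Next Saturday: 1917-07-07


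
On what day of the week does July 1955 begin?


Target: July 1, 1955
Anchor: Jan 1, 1955. With p = 1955 - 1 = 1954: (p + p//4 - p//100 + p//400) mod 7 = (1954 + 488 - 19 + 4) mod 7 = 2427 mod 7 = 5 -> Saturday (Mon=0 ... Sun=6)
Days before July (Jan-Jun): 181 days
Weekday index = (5 + 181) mod 7 = 4

Friday


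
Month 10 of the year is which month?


Month 10 of 12

October


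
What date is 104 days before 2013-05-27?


Start: 2013-05-27, subtract 104 days
Back 27 days from May 27 reaches April 30, 2013 -> 77 left
April 2013 has 30 days -> back to March 31, 2013 -> 47 left
March 2013 has 31 days -> back to February 28, 2013 -> 16 left
February 2013: 28 - 16 = 12 -> lands on February 12

Result: 2013-02-12


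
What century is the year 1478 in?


Century = (year - 1) // 100 + 1
= (1478 - 1) // 100 + 1
= 1477 // 100 + 1
= 14 + 1

15th century


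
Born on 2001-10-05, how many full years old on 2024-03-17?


Birth: 2001-10-05
Reference: 2024-03-17
Year difference: 2024 - 2001 = 23
Birthday not yet reached in 2024, subtract 1

22 years old


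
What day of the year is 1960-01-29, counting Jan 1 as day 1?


Date: January 29, 1960
No months before January
Plus 29 days in January

Day of year: 29


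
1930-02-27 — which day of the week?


Date: February 27, 1930
Anchor: Jan 1, 1930. With p = 1930 - 1 = 1929: (p + p//4 - p//100 + p//400) mod 7 = (1929 + 482 - 19 + 4) mod 7 = 2396 mod 7 = 2 -> Wednesday (Mon=0 ... Sun=6)
Days before February (Jan): 31; offset = 31 + 27 - 1 = 57
Weekday index = (2 + 57) mod 7 = 3

Day of the week: Thursday


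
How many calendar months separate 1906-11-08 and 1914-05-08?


From November 1906 to May 1914
8 years * 12 = 96 months, minus 6 months = 90

90 months


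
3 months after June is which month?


June is month 6
6 + 3 = 9

September


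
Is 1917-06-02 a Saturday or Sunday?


Anchor: Jan 1, 1917. With p = 1917 - 1 = 1916: (p + p//4 - p//100 + p//400) mod 7 = (1916 + 479 - 19 + 4) mod 7 = 2380 mod 7 = 0 -> Monday (Mon=0 ... Sun=6)
Day of year: 153; offset = 152
Weekday index = (0 + 152) mod 7 = 5 -> Saturday
Weekend days: Saturday, Sunday

Yes


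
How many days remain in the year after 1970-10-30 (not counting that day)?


Day of year: 303 of 365
Remaining = 365 - 303

62 days


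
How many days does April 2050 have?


April 2050

30 days


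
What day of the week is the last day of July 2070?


July 2070 has 31 days
Anchor: Jan 1, 2070. With p = 2070 - 1 = 2069: (p + p//4 - p//100 + p//400) mod 7 = (2069 + 517 - 20 + 5) mod 7 = 2571 mod 7 = 2 -> Wednesday (Mon=0 ... Sun=6)
Days before July (Jan-Jun): 181; July 1 index = (2 + 181) mod 7 = 1 -> Tuesday
Last day offset: 31 - 1 = 30 days
Weekday index = (1 + 30) mod 7 = 3

Thursday, July 31


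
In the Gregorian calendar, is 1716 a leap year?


Gregorian leap year rule: divisible by 4, but not by 100, unless also by 400.
1716 is divisible by 4 but not 100 -> leap year

Yes


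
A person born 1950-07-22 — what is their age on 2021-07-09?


Birth: 1950-07-22
Reference: 2021-07-09
Year difference: 2021 - 1950 = 71
Birthday not yet reached in 2021, subtract 1

70 years old


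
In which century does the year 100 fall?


Century = (year - 1) // 100 + 1
= (100 - 1) // 100 + 1
= 99 // 100 + 1
= 0 + 1

1st century


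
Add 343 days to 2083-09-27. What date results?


Start: 2083-09-27, add 343 days
September 2083 has 30 days: 30 - 27 = 3 days to September 30 -> 340 left
October 2083 has 31 days -> 309 left
November 2083 has 30 days -> 279 left
December 2083 has 31 days -> 248 left
January 2084 has 31 days -> 217 left
February 2084 has 29 days -> 188 left
March 2084 has 31 days -> 157 left
April 2084 has 30 days -> 127 left
May 2084 has 31 days -> 96 left
June 2084 has 30 days -> 66 left
July 2084 has 31 days -> 35 left
August 2084 has 31 days -> 4 left
September 2084: 4 <= 30 -> lands on September 4

Result: 2084-09-04


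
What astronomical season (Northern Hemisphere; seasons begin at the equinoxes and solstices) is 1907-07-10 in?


Date: July 10
Astronomical Summer (approx.; exact equinox/solstice day varies by year): June 21 to September 21
July 10 falls within the Summer window

Summer


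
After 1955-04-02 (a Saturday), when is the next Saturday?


Current: Saturday
Target: Saturday
Days ahead: 7

Next Saturday: 1955-04-09


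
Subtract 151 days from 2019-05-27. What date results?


Start: 2019-05-27, subtract 151 days
Back 27 days from May 27 reaches April 30, 2019 -> 124 left
April 2019 has 30 days -> back to March 31, 2019 -> 94 left
March 2019 has 31 days -> back to February 28, 2019 -> 63 left
February 2019 has 28 days -> back to January 31, 2019 -> 35 left
January 2019 has 31 days -> back to December 31, 2018 -> 4 left
December 2018: 31 - 4 = 27 -> lands on December 27

Result: 2018-12-27


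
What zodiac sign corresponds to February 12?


Date: February 12
Conventional tropical zodiac dates: Aquarius from January 20 onward; Pisces starts February 19
February 12 falls within the Aquarius range

Aquarius


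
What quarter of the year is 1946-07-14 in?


Month: July (month 7)
Q1: Jan-Mar, Q2: Apr-Jun, Q3: Jul-Sep, Q4: Oct-Dec

Q3


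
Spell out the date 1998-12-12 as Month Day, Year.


ISO 1998-12-12 parses as year=1998, month=12, day=12
Month 12 -> December

December 12, 1998


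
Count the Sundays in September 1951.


September 1951 has 30 days
Anchor: Jan 1, 1951. With p = 1951 - 1 = 1950: (p + p//4 - p//100 + p//400) mod 7 = (1950 + 487 - 19 + 4) mod 7 = 2422 mod 7 = 0 -> Monday (Mon=0 ... Sun=6)
Days before September (Jan-Aug): 243; September 1 index = (0 + 243) mod 7 = 5 -> Saturday
First Sunday is September 2
Sundays: 2, 9, 16, 23, 30

5 Sundays


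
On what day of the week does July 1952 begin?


Target: July 1, 1952
Anchor: Jan 1, 1952. With p = 1952 - 1 = 1951: (p + p//4 - p//100 + p//400) mod 7 = (1951 + 487 - 19 + 4) mod 7 = 2423 mod 7 = 1 -> Tuesday (Mon=0 ... Sun=6)
Days before July (Jan-Jun): 182 days
Weekday index = (1 + 182) mod 7 = 1

Tuesday


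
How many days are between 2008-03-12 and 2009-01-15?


From 2008-03-12 to 2009-01-15
2008-03-12: days before March = 31 + 29 = 60 (2008 is a leap year); day of year = 60 + 12 = 72
2009-01-15: day of year = 15
Rest of 2008: 366 - 72 = 294
Total = 294 + 15 = 309

309 days


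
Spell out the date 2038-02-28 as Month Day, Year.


ISO 2038-02-28 parses as year=2038, month=02, day=28
Month 2 -> February

February 28, 2038


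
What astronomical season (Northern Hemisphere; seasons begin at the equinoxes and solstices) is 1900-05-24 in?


Date: May 24
Astronomical Spring (approx.; exact equinox/solstice day varies by year): March 20 to June 20
May 24 falls within the Spring window

Spring
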